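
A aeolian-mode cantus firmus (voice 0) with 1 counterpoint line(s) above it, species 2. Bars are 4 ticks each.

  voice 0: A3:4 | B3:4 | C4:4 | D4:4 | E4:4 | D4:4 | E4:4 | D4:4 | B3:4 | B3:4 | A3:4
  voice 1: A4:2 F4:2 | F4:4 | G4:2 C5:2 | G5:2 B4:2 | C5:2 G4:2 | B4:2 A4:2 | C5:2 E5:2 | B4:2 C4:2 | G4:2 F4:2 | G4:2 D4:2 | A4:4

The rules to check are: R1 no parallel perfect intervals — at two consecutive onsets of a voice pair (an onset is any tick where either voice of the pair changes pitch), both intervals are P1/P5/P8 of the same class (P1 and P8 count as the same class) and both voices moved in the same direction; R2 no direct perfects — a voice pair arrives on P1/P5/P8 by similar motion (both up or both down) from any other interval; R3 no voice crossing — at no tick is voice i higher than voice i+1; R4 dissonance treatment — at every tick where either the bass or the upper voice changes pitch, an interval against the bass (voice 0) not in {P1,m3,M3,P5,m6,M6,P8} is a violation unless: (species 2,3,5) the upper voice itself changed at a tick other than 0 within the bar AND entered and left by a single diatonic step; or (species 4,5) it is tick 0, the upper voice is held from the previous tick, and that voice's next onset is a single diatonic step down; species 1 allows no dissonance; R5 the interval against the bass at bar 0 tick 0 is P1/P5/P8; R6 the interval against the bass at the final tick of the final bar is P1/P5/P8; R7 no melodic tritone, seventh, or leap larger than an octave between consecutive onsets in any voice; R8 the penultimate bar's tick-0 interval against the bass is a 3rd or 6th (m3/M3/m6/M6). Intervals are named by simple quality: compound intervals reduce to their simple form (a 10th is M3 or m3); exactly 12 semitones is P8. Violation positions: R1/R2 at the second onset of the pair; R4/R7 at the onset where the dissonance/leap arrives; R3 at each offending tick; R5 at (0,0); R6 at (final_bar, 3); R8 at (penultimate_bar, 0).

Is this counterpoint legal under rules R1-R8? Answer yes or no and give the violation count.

No (7 violations)

bar 0: v0=A3 v1=A4 (P8)
bar 1: v0=B3 v1=F4 (TT)
bar 2: v0=C4 v1=G4 (P5)
bar 3: v0=D4 v1=G5 (P4)
bar 4: v0=E4 v1=C5 (m6)
bar 5: v0=D4 v1=B4 (M6)
bar 6: v0=E4 v1=C5 (m6)
bar 7: v0=D4 v1=B4 (M6)
bar 8: v0=B3 v1=G4 (m6)
bar 9: v0=B3 v1=G4 (m6)
bar 10: v0=A3 v1=A4 (P8)
  R4 @ bar1.0: B3/F4 TT untreated
  R2 @ bar2.0: B3/F4 TT -> C4/G4 P5 similar
  R4 @ bar3.0: D4/G5 P4 untreated
  R3 @ bar7.2: D4 above C4
  R4 @ bar7.2: D4/C4 M2 untreated
  R7 @ bar7.2: B4->C4 leap 11st
  R3 @ bar7.3: D4 above C4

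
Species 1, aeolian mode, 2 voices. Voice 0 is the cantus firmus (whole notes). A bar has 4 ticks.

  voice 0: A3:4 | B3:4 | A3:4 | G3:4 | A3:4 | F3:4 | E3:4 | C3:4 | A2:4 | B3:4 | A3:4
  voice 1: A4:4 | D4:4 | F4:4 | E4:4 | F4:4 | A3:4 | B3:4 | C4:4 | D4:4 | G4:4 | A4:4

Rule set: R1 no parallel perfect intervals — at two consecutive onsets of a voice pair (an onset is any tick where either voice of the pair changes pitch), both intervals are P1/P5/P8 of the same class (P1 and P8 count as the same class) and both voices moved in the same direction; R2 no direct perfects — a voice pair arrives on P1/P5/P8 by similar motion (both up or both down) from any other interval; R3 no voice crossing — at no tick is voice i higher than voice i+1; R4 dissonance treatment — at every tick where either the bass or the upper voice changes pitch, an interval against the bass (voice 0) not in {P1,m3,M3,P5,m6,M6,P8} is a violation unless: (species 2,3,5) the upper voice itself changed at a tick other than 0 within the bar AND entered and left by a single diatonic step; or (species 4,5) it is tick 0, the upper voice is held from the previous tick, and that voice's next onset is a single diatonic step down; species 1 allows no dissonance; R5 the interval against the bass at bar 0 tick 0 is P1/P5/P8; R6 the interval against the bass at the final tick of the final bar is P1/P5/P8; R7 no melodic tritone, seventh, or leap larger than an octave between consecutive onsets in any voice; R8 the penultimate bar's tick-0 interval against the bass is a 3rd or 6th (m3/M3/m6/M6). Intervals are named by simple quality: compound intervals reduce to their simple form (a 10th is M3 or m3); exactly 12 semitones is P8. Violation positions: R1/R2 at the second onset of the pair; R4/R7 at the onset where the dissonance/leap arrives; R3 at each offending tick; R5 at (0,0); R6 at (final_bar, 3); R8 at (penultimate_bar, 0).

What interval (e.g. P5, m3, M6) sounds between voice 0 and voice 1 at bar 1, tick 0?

m3

voice 0=B3 voice 1=D4 -> m3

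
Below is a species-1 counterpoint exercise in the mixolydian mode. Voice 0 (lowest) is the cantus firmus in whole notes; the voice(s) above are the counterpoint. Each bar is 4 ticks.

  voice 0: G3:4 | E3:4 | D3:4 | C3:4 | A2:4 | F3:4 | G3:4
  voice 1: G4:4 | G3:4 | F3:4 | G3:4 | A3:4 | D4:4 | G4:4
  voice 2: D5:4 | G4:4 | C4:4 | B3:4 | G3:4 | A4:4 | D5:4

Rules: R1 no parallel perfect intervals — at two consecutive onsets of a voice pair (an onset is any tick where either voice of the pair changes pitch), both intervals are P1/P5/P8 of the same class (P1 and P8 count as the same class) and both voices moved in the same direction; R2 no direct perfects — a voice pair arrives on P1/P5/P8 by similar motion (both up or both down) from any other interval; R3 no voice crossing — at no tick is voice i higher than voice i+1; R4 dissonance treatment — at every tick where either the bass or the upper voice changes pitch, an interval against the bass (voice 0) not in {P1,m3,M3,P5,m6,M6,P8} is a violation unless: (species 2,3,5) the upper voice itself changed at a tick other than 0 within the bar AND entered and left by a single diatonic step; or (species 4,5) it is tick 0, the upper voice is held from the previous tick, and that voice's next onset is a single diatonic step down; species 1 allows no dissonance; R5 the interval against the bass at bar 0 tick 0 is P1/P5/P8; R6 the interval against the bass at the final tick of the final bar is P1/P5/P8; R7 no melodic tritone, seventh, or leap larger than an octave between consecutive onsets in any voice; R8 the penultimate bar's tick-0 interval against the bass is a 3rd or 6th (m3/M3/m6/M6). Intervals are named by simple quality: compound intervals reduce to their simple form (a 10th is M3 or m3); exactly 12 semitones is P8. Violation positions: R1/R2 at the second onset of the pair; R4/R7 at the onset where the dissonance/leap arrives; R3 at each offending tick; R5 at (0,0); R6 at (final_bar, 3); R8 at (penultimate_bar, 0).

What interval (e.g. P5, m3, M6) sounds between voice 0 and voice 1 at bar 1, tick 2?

m3

voice 0=E3 voice 1=G3 -> m3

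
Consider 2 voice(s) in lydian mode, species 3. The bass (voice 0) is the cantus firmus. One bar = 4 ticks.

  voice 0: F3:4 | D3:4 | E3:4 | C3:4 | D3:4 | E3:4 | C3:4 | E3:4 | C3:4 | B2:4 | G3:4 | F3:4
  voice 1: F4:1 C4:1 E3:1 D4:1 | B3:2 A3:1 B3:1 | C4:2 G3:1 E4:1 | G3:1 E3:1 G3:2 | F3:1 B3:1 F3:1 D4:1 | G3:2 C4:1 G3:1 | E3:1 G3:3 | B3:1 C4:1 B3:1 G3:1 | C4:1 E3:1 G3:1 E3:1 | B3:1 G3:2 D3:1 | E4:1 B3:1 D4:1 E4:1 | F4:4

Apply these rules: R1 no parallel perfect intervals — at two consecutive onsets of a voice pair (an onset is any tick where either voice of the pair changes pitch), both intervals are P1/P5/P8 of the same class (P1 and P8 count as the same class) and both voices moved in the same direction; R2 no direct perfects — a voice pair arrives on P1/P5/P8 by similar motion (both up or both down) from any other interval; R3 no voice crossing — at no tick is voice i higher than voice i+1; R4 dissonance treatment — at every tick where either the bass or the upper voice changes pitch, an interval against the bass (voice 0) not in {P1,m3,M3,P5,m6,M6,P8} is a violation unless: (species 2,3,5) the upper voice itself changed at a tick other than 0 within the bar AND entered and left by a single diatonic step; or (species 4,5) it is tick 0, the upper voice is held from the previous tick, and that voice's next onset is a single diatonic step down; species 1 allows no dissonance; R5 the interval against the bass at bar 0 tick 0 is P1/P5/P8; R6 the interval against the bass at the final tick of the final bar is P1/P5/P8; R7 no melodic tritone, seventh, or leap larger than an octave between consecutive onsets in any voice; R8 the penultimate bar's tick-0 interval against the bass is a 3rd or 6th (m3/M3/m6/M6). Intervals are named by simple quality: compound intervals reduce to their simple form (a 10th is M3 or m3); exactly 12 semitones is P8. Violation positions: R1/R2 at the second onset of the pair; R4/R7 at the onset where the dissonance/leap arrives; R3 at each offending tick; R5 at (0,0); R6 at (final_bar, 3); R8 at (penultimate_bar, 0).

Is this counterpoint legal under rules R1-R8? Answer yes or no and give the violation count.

No (8 violations)

bar 0: v0=F3 v1=F4 (P8)
bar 1: v0=D3 v1=B3 (M6)
bar 2: v0=E3 v1=C4 (m6)
bar 3: v0=C3 v1=G3 (P5)
bar 4: v0=D3 v1=F3 (m3)
bar 5: v0=E3 v1=G3 (m3)
bar 6: v0=C3 v1=E3 (M3)
bar 7: v0=E3 v1=B3 (P5)
bar 8: v0=C3 v1=C4 (P8)
bar 9: v0=B2 v1=B3 (P8)
bar 10: v0=G3 v1=E4 (M6)
bar 11: v0=F3 v1=F4 (P8)
  R3 @ bar0.2: F3 above E3
  R4 @ bar0.2: F3/E3 m2 untreated
  R7 @ bar0.3: E3->D4 leap 10st
  R2 @ bar3.0: E3/E4 P8 -> C3/G3 P5 similar
  R7 @ bar4.1: F3->B3 leap 6st
  R7 @ bar4.2: B3->F3 leap 6st
  R1 @ bar7.0: C3/G3 P5 -> E3/B3 P5 similar
  R7 @ bar10.0: D3->E4 leap 14st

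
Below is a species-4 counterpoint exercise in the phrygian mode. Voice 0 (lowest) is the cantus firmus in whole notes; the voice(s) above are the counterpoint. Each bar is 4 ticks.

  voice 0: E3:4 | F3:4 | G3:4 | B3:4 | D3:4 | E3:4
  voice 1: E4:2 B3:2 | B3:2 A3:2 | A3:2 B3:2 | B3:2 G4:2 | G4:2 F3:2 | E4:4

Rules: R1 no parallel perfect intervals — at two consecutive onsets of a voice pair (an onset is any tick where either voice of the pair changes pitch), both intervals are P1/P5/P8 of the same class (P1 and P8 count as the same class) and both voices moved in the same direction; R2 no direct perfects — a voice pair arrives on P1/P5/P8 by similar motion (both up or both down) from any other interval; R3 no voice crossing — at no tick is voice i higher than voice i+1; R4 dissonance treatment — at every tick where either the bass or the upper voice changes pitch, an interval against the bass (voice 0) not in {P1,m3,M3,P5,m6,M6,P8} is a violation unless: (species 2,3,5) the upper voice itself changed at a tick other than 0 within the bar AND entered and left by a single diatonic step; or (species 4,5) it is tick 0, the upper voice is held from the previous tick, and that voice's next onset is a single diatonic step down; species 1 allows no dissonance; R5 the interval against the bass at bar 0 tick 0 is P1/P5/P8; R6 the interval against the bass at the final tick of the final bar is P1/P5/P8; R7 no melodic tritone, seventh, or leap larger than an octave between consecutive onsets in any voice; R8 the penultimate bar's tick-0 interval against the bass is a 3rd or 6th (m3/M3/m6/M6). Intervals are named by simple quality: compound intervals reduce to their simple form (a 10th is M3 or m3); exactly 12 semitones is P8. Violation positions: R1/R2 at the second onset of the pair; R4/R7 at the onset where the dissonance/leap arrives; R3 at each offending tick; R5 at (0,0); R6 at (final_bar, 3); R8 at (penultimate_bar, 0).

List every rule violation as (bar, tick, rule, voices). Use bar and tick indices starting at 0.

bar 0: v0=E3 v1=E4 downbeat P8
bar 1: v0=F3 v1=B3 downbeat TT
bar 2: v0=G3 v1=A3 downbeat M2
bar 3: v0=B3 v1=B3 downbeat P1
bar 4: v0=D3 v1=G4 downbeat P4
bar 5: v0=E3 v1=E4 downbeat P8
  -> R4 @ bar 2 tick 0 v(0, 1): G3/A3 M2 untreated
  -> R4 @ bar 4 tick 0 v(0, 1): D3/G4 P4 untreated
  -> R8 @ bar 4 tick 0 v(0, 1): penult P4 not 3rd/6th
  -> R7 @ bar 4 tick 2 v(1,): G4->F3 leap 14st
  -> R2 @ bar 5 tick 0 v(0, 1): D3/F3 m3 -> E3/E4 P8 similar
  -> R7 @ bar 5 tick 0 v(1,): F3->E4 leap 11st

(2, 0, R4, (0, 1))
(4, 0, R4, (0, 1))
(4, 0, R8, (0, 1))
(4, 2, R7, (1,))
(5, 0, R2, (0, 1))
(5, 0, R7, (1,))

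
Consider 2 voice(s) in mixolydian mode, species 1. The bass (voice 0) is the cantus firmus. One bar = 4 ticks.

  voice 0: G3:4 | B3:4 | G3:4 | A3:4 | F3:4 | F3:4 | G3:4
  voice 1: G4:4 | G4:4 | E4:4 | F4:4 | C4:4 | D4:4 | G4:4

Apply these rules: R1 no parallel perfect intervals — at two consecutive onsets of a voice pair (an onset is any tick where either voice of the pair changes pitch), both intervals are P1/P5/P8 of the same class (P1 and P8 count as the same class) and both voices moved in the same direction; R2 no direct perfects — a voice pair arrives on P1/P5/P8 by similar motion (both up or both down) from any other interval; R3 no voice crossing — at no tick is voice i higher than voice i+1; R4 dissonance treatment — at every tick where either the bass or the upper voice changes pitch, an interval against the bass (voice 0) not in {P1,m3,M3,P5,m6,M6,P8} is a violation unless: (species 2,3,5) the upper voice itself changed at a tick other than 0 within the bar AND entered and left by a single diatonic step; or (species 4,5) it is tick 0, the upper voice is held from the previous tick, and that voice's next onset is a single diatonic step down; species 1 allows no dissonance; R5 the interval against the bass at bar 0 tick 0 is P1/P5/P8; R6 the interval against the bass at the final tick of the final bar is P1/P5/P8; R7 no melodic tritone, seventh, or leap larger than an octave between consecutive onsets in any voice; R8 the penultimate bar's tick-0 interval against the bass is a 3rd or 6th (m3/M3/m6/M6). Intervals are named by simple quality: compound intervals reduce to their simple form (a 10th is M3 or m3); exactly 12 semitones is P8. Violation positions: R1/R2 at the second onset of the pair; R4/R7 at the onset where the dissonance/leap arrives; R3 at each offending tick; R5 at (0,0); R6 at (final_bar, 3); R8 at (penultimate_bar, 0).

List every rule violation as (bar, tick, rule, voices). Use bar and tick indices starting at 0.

bar 0: v0=G3 v1=G4 downbeat P8
bar 1: v0=B3 v1=G4 downbeat m6
bar 2: v0=G3 v1=E4 downbeat M6
bar 3: v0=A3 v1=F4 downbeat m6
bar 4: v0=F3 v1=C4 downbeat P5
bar 5: v0=F3 v1=D4 downbeat M6
bar 6: v0=G3 v1=G4 downbeat P8
  -> R2 @ bar 4 tick 0 v(0, 1): A3/F4 m6 -> F3/C4 P5 similar
  -> R2 @ bar 6 tick 0 v(0, 1): F3/D4 M6 -> G3/G4 P8 similar

(4, 0, R2, (0, 1))
(6, 0, R2, (0, 1))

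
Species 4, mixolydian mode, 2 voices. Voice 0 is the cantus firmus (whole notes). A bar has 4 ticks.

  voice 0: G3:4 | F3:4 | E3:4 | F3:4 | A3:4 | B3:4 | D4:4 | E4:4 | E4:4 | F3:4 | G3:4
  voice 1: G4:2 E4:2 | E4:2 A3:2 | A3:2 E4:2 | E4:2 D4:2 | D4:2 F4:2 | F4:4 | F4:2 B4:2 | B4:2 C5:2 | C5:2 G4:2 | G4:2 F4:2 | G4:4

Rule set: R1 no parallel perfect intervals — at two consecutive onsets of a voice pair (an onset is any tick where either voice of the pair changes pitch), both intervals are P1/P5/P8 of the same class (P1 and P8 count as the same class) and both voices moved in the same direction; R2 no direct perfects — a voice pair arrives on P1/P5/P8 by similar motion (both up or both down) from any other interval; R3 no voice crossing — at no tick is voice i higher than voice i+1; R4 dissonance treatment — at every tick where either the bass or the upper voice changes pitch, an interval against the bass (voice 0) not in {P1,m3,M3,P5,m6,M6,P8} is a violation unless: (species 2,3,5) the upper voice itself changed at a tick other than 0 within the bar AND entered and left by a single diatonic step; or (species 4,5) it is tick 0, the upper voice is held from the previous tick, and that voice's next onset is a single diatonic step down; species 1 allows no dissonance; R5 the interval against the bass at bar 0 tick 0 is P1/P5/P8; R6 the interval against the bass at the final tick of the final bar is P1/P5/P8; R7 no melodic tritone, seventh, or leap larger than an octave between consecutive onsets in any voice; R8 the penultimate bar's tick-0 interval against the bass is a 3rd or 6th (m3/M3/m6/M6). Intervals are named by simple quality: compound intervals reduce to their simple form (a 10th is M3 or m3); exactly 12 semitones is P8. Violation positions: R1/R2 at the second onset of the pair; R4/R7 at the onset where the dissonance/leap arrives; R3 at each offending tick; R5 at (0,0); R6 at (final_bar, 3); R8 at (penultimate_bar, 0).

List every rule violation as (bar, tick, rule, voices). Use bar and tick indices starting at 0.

bar 0: v0=G3 v1=G4 downbeat P8
bar 1: v0=F3 v1=E4 downbeat M7
bar 2: v0=E3 v1=A3 downbeat P4
bar 3: v0=F3 v1=E4 downbeat M7
bar 4: v0=A3 v1=D4 downbeat P4
bar 5: v0=B3 v1=F4 downbeat TT
bar 6: v0=D4 v1=F4 downbeat m3
bar 7: v0=E4 v1=B4 downbeat P5
bar 8: v0=E4 v1=C5 downbeat m6
bar 9: v0=F3 v1=G4 downbeat M2
bar 10: v0=G3 v1=G4 downbeat P8
  -> R4 @ bar 1 tick 0 v(0, 1): F3/E4 M7 untreated
  -> R4 @ bar 2 tick 0 v(0, 1): E3/A3 P4 untreated
  -> R4 @ bar 4 tick 0 v(0, 1): A3/D4 P4 untreated
  -> R4 @ bar 5 tick 0 v(0, 1): B3/F4 TT untreated
  -> R7 @ bar 6 tick 2 v(1,): F4->B4 leap 6st
  -> R7 @ bar 9 tick 0 v(0,): E4->F3 leap 11st
  -> R8 @ bar 9 tick 0 v(0, 1): penult M2 not 3rd/6th
  -> R1 @ bar 10 tick 0 v(0, 1): F3/F4 P8 -> G3/G4 P8 similar

(1, 0, R4, (0, 1))
(2, 0, R4, (0, 1))
(4, 0, R4, (0, 1))
(5, 0, R4, (0, 1))
(6, 2, R7, (1,))
(9, 0, R7, (0,))
(9, 0, R8, (0, 1))
(10, 0, R1, (0, 1))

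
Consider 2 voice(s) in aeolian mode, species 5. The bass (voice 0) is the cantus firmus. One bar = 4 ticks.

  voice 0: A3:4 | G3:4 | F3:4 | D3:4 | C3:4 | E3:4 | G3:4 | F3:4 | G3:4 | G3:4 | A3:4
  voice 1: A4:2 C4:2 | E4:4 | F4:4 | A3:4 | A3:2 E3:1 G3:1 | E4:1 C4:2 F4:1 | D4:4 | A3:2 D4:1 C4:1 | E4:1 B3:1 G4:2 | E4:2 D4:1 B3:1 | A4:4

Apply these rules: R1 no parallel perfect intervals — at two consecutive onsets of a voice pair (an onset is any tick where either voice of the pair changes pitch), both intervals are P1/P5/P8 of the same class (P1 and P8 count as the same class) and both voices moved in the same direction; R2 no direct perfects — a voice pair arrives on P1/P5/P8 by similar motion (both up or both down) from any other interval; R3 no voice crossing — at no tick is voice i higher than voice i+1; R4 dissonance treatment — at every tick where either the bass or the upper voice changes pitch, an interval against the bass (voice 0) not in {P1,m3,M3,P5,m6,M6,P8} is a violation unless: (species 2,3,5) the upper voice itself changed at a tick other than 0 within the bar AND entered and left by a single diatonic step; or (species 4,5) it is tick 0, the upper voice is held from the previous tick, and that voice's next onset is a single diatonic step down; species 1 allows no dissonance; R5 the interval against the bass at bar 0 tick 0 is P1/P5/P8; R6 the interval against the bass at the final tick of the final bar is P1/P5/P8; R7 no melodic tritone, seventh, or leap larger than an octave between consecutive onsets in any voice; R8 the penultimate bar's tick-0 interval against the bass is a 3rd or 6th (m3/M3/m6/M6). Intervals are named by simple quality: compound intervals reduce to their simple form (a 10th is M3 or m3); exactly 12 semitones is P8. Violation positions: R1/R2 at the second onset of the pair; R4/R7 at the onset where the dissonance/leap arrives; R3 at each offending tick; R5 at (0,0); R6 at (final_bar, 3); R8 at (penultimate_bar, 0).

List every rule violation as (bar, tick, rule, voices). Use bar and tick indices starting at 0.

bar 0: v0=A3 v1=A4 downbeat P8
bar 1: v0=G3 v1=E4 downbeat M6
bar 2: v0=F3 v1=F4 downbeat P8
bar 3: v0=D3 v1=A3 downbeat P5
bar 4: v0=C3 v1=A3 downbeat M6
bar 5: v0=E3 v1=E4 downbeat P8
bar 6: v0=G3 v1=D4 downbeat P5
bar 7: v0=F3 v1=A3 downbeat M3
bar 8: v0=G3 v1=E4 downbeat M6
bar 9: v0=G3 v1=E4 downbeat M6
bar 10: v0=A3 v1=A4 downbeat P8
  -> R2 @ bar 3 tick 0 v(0, 1): F3/F4 P8 -> D3/A3 P5 similar
  -> R2 @ bar 5 tick 0 v(0, 1): C3/G3 P5 -> E3/E4 P8 similar
  -> R4 @ bar 5 tick 3 v(0, 1): E3/F4 m2 untreated
  -> R2 @ bar 10 tick 0 v(0, 1): G3/B3 M3 -> A3/A4 P8 similar
  -> R7 @ bar 10 tick 0 v(1,): B3->A4 leap 10st

(3, 0, R2, (0, 1))
(5, 0, R2, (0, 1))
(5, 3, R4, (0, 1))
(10, 0, R2, (0, 1))
(10, 0, R7, (1,))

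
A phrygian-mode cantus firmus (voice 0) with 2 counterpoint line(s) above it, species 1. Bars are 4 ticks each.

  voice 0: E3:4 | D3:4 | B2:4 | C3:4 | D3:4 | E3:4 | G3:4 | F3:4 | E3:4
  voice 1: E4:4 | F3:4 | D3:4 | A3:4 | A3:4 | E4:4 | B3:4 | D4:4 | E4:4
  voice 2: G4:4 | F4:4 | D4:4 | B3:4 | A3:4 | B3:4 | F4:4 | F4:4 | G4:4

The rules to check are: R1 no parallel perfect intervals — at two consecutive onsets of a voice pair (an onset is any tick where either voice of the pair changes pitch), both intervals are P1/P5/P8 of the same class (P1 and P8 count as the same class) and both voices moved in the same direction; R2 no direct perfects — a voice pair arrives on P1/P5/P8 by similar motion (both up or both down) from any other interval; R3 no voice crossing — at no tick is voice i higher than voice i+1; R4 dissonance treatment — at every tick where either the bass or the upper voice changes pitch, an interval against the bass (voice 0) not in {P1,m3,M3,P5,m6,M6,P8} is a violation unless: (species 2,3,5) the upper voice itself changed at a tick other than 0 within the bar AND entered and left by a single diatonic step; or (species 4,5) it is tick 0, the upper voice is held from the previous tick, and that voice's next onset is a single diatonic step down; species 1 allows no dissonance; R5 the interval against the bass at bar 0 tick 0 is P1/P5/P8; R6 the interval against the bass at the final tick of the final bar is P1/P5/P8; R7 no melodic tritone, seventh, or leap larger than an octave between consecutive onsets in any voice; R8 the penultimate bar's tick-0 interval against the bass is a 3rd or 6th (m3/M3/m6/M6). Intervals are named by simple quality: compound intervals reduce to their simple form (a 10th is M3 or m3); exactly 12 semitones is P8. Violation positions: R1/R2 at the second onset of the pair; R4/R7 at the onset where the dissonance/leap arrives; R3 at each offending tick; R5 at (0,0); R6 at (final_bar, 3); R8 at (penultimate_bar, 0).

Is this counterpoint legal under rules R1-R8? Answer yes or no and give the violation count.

No (15 violations)

bar 0: v0=E3 v1=E4 v2=G4 (m3)
bar 1: v0=D3 v1=F3 v2=F4 (m3)
bar 2: v0=B2 v1=D3 v2=D4 (m3)
bar 3: v0=C3 v1=A3 v2=B3 (M7)
bar 4: v0=D3 v1=A3 v2=A3 (P5)
bar 5: v0=E3 v1=E4 v2=B3 (P5)
bar 6: v0=G3 v1=B3 v2=F4 (m7)
bar 7: v0=F3 v1=D4 v2=F4 (P8)
bar 8: v0=E3 v1=E4 v2=G4 (m3)
  R5 @ bar0.0: opens on m3
  R2 @ bar1.0: E4/G4 m3 -> F3/F4 P8 similar
  R7 @ bar1.0: E4->F3 leap 11st
  R1 @ bar2.0: F3/F4 P8 -> D3/D4 P8 similar
  R4 @ bar3.0: C3/B3 M7 untreated
  R1 @ bar5.0: D3/A3 P5 -> E3/B3 P5 similar
  R2 @ bar5.0: D3/A3 P5 -> E3/E4 P8 similar
  R3 @ bar5.0: E4 above B3
  R3 @ bar5.1: E4 above B3
  R3 @ bar5.2: E4 above B3
  R3 @ bar5.3: E4 above B3
  R4 @ bar6.0: G3/F4 m7 untreated
  R7 @ bar6.0: B3->F4 leap 6st
  R8 @ bar7.0: penult P8 not 3rd/6th
  R6 @ bar8.3: closes on m3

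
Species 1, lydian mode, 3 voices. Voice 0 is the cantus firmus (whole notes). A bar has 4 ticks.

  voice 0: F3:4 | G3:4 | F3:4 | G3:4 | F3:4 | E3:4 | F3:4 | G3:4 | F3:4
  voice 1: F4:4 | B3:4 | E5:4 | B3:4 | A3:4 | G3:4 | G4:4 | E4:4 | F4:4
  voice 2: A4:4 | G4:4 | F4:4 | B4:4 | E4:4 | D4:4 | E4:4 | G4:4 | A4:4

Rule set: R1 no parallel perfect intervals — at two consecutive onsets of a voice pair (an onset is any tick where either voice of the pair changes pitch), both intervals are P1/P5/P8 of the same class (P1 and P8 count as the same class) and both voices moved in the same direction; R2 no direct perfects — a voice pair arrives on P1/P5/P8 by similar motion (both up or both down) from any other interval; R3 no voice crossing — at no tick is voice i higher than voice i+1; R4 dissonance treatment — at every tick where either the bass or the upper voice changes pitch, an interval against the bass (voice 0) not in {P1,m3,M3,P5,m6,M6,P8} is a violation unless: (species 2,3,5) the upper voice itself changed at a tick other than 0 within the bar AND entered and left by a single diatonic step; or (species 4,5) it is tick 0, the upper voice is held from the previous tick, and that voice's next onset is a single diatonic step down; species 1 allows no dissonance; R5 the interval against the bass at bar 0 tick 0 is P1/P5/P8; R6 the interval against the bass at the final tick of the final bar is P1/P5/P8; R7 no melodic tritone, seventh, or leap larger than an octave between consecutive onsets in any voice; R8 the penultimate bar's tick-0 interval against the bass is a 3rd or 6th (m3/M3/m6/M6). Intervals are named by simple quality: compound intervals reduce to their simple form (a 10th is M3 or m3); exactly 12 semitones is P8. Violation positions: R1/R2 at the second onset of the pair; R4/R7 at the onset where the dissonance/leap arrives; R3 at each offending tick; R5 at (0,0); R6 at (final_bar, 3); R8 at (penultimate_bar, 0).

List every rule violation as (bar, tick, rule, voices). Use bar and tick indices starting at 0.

bar 0: v0=F3 v1=F4 v2=A4 downbeat M3
bar 1: v0=G3 v1=B3 v2=G4 downbeat P8
bar 2: v0=F3 v1=E5 v2=F4 downbeat P8
bar 3: v0=G3 v1=B3 v2=B4 downbeat M3
bar 4: v0=F3 v1=A3 v2=E4 downbeat M7
bar 5: v0=E3 v1=G3 v2=D4 downbeat m7
bar 6: v0=F3 v1=G4 v2=E4 downbeat M7
bar 7: v0=G3 v1=E4 v2=G4 downbeat P8
bar 8: v0=F3 v1=F4 v2=A4 downbeat M3
  -> R5 @ bar 0 tick 0 v(0, 2): opens on M3
  -> R7 @ bar 1 tick 0 v(1,): F4->B3 leap 6st
  -> R1 @ bar 2 tick 0 v(0, 2): G3/G4 P8 -> F3/F4 P8 similar
  -> R3 @ bar 2 tick 0 v(1, 2): E5 above F4
  -> R4 @ bar 2 tick 0 v(0, 1): F3/E5 M7 untreated
  -> R7 @ bar 2 tick 0 v(1,): B3->E5 leap 17st
  -> R3 @ bar 2 tick 1 v(1, 2): E5 above F4
  -> R3 @ bar 2 tick 2 v(1, 2): E5 above F4
  -> R3 @ bar 2 tick 3 v(1, 2): E5 above F4
  -> R7 @ bar 3 tick 0 v(1,): E5->B3 leap 17st
  -> R7 @ bar 3 tick 0 v(2,): F4->B4 leap 6st
  -> R2 @ bar 4 tick 0 v(1, 2): B3/B4 P8 -> A3/E4 P5 similar
  -> R4 @ bar 4 tick 0 v(0, 2): F3/E4 M7 untreated
  -> R1 @ bar 5 tick 0 v(1, 2): A3/E4 P5 -> G3/D4 P5 similar
  -> R4 @ bar 5 tick 0 v(0, 2): E3/D4 m7 untreated
  -> R3 @ bar 6 tick 0 v(1, 2): G4 above E4
  -> R4 @ bar 6 tick 0 v(0, 1): F3/G4 M2 untreated
  -> R4 @ bar 6 tick 0 v(0, 2): F3/E4 M7 untreated
  -> R3 @ bar 6 tick 1 v(1, 2): G4 above E4
  -> R3 @ bar 6 tick 2 v(1, 2): G4 above E4
  -> R3 @ bar 6 tick 3 v(1, 2): G4 above E4
  -> R2 @ bar 7 tick 0 v(0, 2): F3/E4 M7 -> G3/G4 P8 similar
  -> R8 @ bar 7 tick 0 v(0, 2): penult P8 not 3rd/6th
  -> R6 @ bar 8 tick 3 v(0, 2): closes on M3

(0, 0, R5, (0, 2))
(1, 0, R7, (1,))
(2, 0, R1, (0, 2))
(2, 0, R3, (1, 2))
(2, 0, R4, (0, 1))
(2, 0, R7, (1,))
(2, 1, R3, (1, 2))
(2, 2, R3, (1, 2))
(2, 3, R3, (1, 2))
(3, 0, R7, (1,))
(3, 0, R7, (2,))
(4, 0, R2, (1, 2))
(4, 0, R4, (0, 2))
(5, 0, R1, (1, 2))
(5, 0, R4, (0, 2))
(6, 0, R3, (1, 2))
(6, 0, R4, (0, 1))
(6, 0, R4, (0, 2))
(6, 1, R3, (1, 2))
(6, 2, R3, (1, 2))
(6, 3, R3, (1, 2))
(7, 0, R2, (0, 2))
(7, 0, R8, (0, 2))
(8, 3, R6, (0, 2))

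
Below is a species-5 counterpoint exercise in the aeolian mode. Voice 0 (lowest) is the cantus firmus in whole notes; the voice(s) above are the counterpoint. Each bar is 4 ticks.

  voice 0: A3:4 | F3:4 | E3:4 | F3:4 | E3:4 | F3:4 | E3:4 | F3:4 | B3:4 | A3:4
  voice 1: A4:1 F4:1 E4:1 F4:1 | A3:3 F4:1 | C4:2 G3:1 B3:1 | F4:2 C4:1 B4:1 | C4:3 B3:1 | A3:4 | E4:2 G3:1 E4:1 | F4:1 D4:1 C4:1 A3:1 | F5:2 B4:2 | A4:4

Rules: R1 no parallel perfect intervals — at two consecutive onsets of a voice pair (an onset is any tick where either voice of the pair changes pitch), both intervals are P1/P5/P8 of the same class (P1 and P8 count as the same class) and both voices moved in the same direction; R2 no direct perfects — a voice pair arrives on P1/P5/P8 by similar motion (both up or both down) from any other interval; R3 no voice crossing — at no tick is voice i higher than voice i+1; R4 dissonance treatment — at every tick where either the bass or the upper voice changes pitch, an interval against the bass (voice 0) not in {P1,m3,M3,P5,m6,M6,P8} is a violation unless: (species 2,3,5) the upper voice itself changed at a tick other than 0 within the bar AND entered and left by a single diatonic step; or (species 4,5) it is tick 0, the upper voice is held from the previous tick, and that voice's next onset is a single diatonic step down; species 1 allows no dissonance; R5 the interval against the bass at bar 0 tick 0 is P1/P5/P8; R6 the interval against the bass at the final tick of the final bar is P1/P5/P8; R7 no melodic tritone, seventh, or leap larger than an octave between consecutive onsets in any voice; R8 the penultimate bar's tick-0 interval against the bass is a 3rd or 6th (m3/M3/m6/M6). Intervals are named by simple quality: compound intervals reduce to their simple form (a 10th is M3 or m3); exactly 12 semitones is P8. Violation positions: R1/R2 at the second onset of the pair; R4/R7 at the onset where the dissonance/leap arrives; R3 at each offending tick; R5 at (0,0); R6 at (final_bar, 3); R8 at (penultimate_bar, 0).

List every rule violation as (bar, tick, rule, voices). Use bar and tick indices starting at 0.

bar 0: v0=A3 v1=A4 downbeat P8
bar 1: v0=F3 v1=A3 downbeat M3
bar 2: v0=E3 v1=C4 downbeat m6
bar 3: v0=F3 v1=F4 downbeat P8
bar 4: v0=E3 v1=C4 downbeat m6
bar 5: v0=F3 v1=A3 downbeat M3
bar 6: v0=E3 v1=E4 downbeat P8
bar 7: v0=F3 v1=F4 downbeat P8
bar 8: v0=B3 v1=F5 downbeat TT
bar 9: v0=A3 v1=A4 downbeat P8
  -> R2 @ bar 3 tick 0 v(0, 1): E3/B3 P5 -> F3/F4 P8 similar
  -> R7 @ bar 3 tick 0 v(1,): B3->F4 leap 6st
  -> R4 @ bar 3 tick 3 v(0, 1): F3/B4 TT untreated
  -> R7 @ bar 3 tick 3 v(1,): C4->B4 leap 11st
  -> R7 @ bar 4 tick 0 v(1,): B4->C4 leap 11st
  -> R1 @ bar 7 tick 0 v(0, 1): E3/E4 P8 -> F3/F4 P8 similar
  -> R4 @ bar 8 tick 0 v(0, 1): B3/F5 TT untreated
  -> R7 @ bar 8 tick 0 v(0,): F3->B3 leap 6st
  -> R7 @ bar 8 tick 0 v(1,): A3->F5 leap 20st
  -> R8 @ bar 8 tick 0 v(0, 1): penult TT not 3rd/6th
  -> R7 @ bar 8 tick 2 v(1,): F5->B4 leap 6st
  -> R1 @ bar 9 tick 0 v(0, 1): B3/B4 P8 -> A3/A4 P8 similar

(3, 0, R2, (0, 1))
(3, 0, R7, (1,))
(3, 3, R4, (0, 1))
(3, 3, R7, (1,))
(4, 0, R7, (1,))
(7, 0, R1, (0, 1))
(8, 0, R4, (0, 1))
(8, 0, R7, (0,))
(8, 0, R7, (1,))
(8, 0, R8, (0, 1))
(8, 2, R7, (1,))
(9, 0, R1, (0, 1))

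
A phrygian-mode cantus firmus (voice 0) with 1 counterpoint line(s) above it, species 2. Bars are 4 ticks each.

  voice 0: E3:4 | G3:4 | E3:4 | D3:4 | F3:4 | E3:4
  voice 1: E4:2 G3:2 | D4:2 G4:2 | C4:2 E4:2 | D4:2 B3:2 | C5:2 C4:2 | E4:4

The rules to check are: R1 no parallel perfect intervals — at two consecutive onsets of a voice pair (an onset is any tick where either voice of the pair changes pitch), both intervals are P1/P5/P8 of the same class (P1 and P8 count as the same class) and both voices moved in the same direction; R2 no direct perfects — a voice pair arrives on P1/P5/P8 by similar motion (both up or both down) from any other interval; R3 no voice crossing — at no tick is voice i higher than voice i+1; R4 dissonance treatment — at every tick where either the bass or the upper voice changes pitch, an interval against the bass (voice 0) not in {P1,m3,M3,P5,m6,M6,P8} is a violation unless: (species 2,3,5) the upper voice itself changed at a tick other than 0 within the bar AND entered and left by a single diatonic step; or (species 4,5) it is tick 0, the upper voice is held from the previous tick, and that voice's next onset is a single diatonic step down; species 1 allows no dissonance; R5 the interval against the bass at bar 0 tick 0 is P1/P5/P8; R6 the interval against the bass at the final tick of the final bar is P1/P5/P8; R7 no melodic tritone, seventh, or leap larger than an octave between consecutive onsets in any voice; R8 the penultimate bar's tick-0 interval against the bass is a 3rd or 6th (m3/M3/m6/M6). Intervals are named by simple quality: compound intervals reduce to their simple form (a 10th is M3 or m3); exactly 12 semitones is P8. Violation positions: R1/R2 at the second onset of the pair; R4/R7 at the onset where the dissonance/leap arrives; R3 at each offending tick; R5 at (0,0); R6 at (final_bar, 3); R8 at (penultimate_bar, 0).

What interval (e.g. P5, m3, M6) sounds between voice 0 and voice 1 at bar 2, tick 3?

P8

voice 0=E3 voice 1=E4 -> P8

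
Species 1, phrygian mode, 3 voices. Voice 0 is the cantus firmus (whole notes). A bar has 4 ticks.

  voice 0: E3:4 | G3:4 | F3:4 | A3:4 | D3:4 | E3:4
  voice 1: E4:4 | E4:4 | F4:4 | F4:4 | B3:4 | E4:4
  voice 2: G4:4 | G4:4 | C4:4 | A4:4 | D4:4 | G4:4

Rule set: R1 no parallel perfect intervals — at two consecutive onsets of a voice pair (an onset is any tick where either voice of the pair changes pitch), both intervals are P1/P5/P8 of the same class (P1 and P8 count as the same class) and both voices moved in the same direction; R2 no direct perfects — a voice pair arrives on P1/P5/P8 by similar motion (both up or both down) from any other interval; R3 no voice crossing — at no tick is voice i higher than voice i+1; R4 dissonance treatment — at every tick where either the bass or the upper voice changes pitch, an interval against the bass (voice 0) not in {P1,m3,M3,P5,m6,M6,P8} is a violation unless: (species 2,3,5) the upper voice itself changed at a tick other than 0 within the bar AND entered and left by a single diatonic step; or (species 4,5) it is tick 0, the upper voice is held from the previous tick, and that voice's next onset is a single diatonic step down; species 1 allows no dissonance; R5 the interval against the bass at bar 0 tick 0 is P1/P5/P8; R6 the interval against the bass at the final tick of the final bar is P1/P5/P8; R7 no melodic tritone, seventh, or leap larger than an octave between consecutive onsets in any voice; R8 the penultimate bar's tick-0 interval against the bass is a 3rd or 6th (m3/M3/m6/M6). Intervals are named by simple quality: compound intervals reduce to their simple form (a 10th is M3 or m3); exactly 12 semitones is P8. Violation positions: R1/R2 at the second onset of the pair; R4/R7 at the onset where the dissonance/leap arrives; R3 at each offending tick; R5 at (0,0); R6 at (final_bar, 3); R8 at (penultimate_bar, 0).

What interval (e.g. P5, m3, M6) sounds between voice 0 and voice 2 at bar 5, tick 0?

voice 0=E3 voice 2=G4 -> m3

m3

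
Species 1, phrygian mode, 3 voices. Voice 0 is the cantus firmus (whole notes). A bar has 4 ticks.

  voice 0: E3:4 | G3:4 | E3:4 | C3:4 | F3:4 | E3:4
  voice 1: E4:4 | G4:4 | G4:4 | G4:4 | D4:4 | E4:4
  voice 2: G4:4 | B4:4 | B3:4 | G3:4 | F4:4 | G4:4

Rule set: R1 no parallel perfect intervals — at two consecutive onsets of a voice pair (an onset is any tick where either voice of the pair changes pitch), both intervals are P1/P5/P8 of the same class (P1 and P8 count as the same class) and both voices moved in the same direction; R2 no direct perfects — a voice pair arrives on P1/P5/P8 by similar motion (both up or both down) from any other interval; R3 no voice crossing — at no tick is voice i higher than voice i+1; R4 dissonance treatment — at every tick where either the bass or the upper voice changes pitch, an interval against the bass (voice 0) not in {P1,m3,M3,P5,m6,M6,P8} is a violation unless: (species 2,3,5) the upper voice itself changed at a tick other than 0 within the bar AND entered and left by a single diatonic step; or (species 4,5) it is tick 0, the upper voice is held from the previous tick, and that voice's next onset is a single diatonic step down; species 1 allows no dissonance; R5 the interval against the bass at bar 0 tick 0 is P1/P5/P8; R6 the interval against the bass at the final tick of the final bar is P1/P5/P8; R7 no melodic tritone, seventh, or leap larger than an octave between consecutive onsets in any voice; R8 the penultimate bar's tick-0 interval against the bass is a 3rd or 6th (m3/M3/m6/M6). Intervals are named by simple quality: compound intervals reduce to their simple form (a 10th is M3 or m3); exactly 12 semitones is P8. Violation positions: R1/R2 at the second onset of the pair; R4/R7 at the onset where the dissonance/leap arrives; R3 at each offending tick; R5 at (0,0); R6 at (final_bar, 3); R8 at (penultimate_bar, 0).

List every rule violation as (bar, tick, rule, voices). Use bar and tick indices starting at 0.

bar 0: v0=E3 v1=E4 v2=G4 downbeat m3
bar 1: v0=G3 v1=G4 v2=B4 downbeat M3
bar 2: v0=E3 v1=G4 v2=B3 downbeat P5
bar 3: v0=C3 v1=G4 v2=G3 downbeat P5
bar 4: v0=F3 v1=D4 v2=F4 downbeat P8
bar 5: v0=E3 v1=E4 v2=G4 downbeat m3
  -> R5 @ bar 0 tick 0 v(0, 2): opens on m3
  -> R1 @ bar 1 tick 0 v(0, 1): E3/E4 P8 -> G3/G4 P8 similar
  -> R2 @ bar 2 tick 0 v(0, 2): G3/B4 M3 -> E3/B3 P5 similar
  -> R3 @ bar 2 tick 0 v(1, 2): G4 above B3
  -> R3 @ bar 2 tick 1 v(1, 2): G4 above B3
  -> R3 @ bar 2 tick 2 v(1, 2): G4 above B3
  -> R3 @ bar 2 tick 3 v(1, 2): G4 above B3
  -> R1 @ bar 3 tick 0 v(0, 2): E3/B3 P5 -> C3/G3 P5 similar
  -> R3 @ bar 3 tick 0 v(1, 2): G4 above G3
  -> R3 @ bar 3 tick 1 v(1, 2): G4 above G3
  -> R3 @ bar 3 tick 2 v(1, 2): G4 above G3
  -> R3 @ bar 3 tick 3 v(1, 2): G4 above G3
  -> R2 @ bar 4 tick 0 v(0, 2): C3/G3 P5 -> F3/F4 P8 similar
  -> R7 @ bar 4 tick 0 v(2,): G3->F4 leap 10st
  -> R8 @ bar 4 tick 0 v(0, 2): penult P8 not 3rd/6th
  -> R6 @ bar 5 tick 3 v(0, 2): closes on m3

(0, 0, R5, (0, 2))
(1, 0, R1, (0, 1))
(2, 0, R2, (0, 2))
(2, 0, R3, (1, 2))
(2, 1, R3, (1, 2))
(2, 2, R3, (1, 2))
(2, 3, R3, (1, 2))
(3, 0, R1, (0, 2))
(3, 0, R3, (1, 2))
(3, 1, R3, (1, 2))
(3, 2, R3, (1, 2))
(3, 3, R3, (1, 2))
(4, 0, R2, (0, 2))
(4, 0, R7, (2,))
(4, 0, R8, (0, 2))
(5, 3, R6, (0, 2))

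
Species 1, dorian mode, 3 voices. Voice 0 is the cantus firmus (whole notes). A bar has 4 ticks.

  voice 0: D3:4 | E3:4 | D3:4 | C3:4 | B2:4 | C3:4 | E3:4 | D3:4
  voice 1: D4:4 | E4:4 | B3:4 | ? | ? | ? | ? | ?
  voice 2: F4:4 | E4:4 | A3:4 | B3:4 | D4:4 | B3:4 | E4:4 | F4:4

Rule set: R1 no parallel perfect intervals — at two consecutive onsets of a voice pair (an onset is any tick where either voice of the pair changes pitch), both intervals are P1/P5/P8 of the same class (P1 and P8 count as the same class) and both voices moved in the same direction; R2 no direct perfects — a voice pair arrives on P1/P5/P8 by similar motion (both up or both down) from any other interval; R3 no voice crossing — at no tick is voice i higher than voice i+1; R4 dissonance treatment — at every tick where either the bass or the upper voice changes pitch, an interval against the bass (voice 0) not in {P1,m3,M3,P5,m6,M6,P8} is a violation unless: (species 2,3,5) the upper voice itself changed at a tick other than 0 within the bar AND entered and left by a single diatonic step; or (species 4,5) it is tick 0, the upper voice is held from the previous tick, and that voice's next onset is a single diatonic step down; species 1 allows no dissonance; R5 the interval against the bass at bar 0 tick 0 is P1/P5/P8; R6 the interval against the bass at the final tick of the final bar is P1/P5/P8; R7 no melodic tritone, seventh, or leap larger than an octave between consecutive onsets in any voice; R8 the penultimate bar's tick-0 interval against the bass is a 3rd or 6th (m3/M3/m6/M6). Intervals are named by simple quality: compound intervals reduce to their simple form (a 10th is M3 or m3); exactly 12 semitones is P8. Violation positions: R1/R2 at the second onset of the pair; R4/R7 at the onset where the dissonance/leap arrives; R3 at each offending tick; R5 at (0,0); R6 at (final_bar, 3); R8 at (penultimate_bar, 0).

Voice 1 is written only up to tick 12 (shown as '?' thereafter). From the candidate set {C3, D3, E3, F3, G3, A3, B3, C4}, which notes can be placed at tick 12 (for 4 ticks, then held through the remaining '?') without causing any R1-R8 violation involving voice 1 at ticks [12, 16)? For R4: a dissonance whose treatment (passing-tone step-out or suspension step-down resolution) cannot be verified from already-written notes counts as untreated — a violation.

C3: violates R2,R7
D3: violates R4
E3: legal
F3: violates R4,R7
G3: violates R2
A3: legal
B3: violates R4
C4: violates R3

{A3, E3}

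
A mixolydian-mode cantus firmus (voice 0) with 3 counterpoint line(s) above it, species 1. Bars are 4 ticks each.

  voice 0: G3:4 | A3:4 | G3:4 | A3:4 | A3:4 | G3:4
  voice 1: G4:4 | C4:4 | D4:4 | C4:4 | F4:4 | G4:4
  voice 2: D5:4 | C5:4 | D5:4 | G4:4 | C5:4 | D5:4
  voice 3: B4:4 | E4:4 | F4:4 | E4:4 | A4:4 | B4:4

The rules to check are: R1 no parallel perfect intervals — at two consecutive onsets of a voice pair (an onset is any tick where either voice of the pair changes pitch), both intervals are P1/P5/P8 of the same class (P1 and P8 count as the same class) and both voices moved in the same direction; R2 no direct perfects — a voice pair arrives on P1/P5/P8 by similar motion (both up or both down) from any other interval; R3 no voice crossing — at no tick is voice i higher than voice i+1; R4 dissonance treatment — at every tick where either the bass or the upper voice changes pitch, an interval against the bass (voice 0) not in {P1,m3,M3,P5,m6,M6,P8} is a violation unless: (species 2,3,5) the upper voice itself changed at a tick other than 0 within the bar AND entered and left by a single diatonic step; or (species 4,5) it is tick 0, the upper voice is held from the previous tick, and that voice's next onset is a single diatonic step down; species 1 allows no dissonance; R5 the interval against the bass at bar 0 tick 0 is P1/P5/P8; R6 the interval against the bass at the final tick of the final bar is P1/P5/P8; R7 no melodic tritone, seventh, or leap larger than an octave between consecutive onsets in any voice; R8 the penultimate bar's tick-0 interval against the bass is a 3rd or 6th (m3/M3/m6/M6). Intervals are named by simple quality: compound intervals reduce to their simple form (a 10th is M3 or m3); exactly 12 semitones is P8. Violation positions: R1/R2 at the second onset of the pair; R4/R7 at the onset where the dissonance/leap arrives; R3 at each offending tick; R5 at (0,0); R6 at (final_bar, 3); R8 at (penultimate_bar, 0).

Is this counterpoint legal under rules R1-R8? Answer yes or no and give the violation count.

bar 0: v0=G3 v1=G4 v2=D5 v3=B4 (M3)
bar 1: v0=A3 v1=C4 v2=C5 v3=E4 (P5)
bar 2: v0=G3 v1=D4 v2=D5 v3=F4 (m7)
bar 3: v0=A3 v1=C4 v2=G4 v3=E4 (P5)
bar 4: v0=A3 v1=F4 v2=C5 v3=A4 (P8)
bar 5: v0=G3 v1=G4 v2=D5 v3=B4 (M3)
  R3 @ bar0.0: D5 above B4
  R5 @ bar0.0: opens on M3
  R3 @ bar0.1: D5 above B4
  R3 @ bar0.2: D5 above B4
  R3 @ bar0.3: D5 above B4
  R2 @ bar1.0: G4/D5 P5 -> C4/C5 P8 similar
  R3 @ bar1.0: C5 above E4
  R3 @ bar1.1: C5 above E4
  R3 @ bar1.2: C5 above E4
  R3 @ bar1.3: C5 above E4
  R1 @ bar2.0: C4/C5 P8 -> D4/D5 P8 similar
  R3 @ bar2.0: D5 above F4
  R4 @ bar2.0: G3/F4 m7 untreated
  R3 @ bar2.1: D5 above F4
  R3 @ bar2.2: D5 above F4
  R3 @ bar2.3: D5 above F4
  R2 @ bar3.0: D4/D5 P8 -> C4/G4 P5 similar
  R3 @ bar3.0: G4 above E4
  R4 @ bar3.0: A3/G4 m7 untreated
  R3 @ bar3.1: G4 above E4
  R3 @ bar3.2: G4 above E4
  R3 @ bar3.3: G4 above E4
  R1 @ bar4.0: C4/G4 P5 -> F4/C5 P5 similar
  R3 @ bar4.0: C5 above A4
  R8 @ bar4.0: penult P8 not 3rd/6th
  R3 @ bar4.1: C5 above A4
  R3 @ bar4.2: C5 above A4
  R3 @ bar4.3: C5 above A4
  R1 @ bar5.0: F4/C5 P5 -> G4/D5 P5 similar
  R3 @ bar5.0: D5 above B4
  R3 @ bar5.1: D5 above B4
  R3 @ bar5.2: D5 above B4
  R3 @ bar5.3: D5 above B4
  R6 @ bar5.3: closes on M3

No (34 violations)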